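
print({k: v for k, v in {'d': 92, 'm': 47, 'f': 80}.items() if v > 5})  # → {'d': 92, 'm': 47, 'f': 80}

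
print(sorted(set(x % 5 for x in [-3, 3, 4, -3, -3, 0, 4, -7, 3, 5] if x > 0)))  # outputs [0, 3, 4]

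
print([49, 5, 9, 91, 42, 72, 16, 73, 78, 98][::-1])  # [98, 78, 73, 16, 72, 42, 91, 9, 5, 49]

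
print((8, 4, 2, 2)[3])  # 2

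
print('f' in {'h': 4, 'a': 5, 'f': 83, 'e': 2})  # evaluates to True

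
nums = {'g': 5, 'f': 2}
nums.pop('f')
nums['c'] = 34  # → {'g': 5, 'c': 34}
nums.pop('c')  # 34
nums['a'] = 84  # {'g': 5, 'a': 84}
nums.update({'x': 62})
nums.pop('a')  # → 84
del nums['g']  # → {'x': 62}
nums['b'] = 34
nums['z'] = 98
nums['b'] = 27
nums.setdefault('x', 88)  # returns 62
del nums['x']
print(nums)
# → {'b': 27, 'z': 98}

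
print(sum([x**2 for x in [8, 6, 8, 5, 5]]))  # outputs 214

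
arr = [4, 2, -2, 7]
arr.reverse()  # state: [7, -2, 2, 4]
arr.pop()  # 4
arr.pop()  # 2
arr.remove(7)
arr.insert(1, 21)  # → [-2, 21]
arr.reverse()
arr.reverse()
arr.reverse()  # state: [21, -2]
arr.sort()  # [-2, 21]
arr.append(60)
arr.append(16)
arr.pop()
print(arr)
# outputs [-2, 21, 60]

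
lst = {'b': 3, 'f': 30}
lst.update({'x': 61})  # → {'b': 3, 'f': 30, 'x': 61}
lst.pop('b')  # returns 3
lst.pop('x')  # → 61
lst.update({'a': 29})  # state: {'f': 30, 'a': 29}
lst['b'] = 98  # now {'f': 30, 'a': 29, 'b': 98}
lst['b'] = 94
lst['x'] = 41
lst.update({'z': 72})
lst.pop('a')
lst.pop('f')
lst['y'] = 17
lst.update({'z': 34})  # {'b': 94, 'x': 41, 'z': 34, 'y': 17}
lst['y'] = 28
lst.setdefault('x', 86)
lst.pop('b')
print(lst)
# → {'x': 41, 'z': 34, 'y': 28}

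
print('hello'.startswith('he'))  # True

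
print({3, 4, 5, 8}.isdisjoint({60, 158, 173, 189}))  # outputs True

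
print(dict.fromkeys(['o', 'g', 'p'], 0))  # {'o': 0, 'g': 0, 'p': 0}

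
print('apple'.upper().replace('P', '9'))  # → A99LE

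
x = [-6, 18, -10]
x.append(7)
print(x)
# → [-6, 18, -10, 7]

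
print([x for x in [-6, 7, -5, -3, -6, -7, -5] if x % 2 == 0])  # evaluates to [-6, -6]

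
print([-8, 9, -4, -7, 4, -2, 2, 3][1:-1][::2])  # [9, -7, -2]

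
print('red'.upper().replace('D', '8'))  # RE8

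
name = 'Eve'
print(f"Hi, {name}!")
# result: Hi, Eve!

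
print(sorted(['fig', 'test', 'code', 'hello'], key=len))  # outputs ['fig', 'test', 'code', 'hello']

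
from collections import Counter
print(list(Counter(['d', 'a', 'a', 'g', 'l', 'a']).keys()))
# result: ['d', 'a', 'g', 'l']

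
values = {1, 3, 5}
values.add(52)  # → {1, 3, 5, 52}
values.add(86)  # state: {1, 3, 5, 52, 86}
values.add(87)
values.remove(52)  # {1, 3, 5, 86, 87}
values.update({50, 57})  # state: {1, 3, 5, 50, 57, 86, 87}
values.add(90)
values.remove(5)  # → {1, 3, 50, 57, 86, 87, 90}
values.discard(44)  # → {1, 3, 50, 57, 86, 87, 90}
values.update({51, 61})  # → {1, 3, 50, 51, 57, 61, 86, 87, 90}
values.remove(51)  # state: {1, 3, 50, 57, 61, 86, 87, 90}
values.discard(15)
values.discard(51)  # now {1, 3, 50, 57, 61, 86, 87, 90}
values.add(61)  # {1, 3, 50, 57, 61, 86, 87, 90}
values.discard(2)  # {1, 3, 50, 57, 61, 86, 87, 90}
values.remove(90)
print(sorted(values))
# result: [1, 3, 50, 57, 61, 86, 87]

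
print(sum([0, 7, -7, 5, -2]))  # 3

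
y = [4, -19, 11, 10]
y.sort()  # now [-19, 4, 10, 11]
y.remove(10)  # [-19, 4, 11]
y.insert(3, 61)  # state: [-19, 4, 11, 61]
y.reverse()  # [61, 11, 4, -19]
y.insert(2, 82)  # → [61, 11, 82, 4, -19]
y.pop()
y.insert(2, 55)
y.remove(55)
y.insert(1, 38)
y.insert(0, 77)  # [77, 61, 38, 11, 82, 4]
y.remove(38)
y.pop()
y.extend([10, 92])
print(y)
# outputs [77, 61, 11, 82, 10, 92]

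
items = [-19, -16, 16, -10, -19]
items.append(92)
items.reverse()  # [92, -19, -10, 16, -16, -19]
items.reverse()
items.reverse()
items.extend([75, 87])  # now [92, -19, -10, 16, -16, -19, 75, 87]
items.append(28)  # [92, -19, -10, 16, -16, -19, 75, 87, 28]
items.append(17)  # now [92, -19, -10, 16, -16, -19, 75, 87, 28, 17]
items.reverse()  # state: [17, 28, 87, 75, -19, -16, 16, -10, -19, 92]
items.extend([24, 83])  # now [17, 28, 87, 75, -19, -16, 16, -10, -19, 92, 24, 83]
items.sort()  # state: [-19, -19, -16, -10, 16, 17, 24, 28, 75, 83, 87, 92]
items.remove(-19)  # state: [-19, -16, -10, 16, 17, 24, 28, 75, 83, 87, 92]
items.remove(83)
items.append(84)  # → [-19, -16, -10, 16, 17, 24, 28, 75, 87, 92, 84]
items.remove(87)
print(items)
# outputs [-19, -16, -10, 16, 17, 24, 28, 75, 92, 84]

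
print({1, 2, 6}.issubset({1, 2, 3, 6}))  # True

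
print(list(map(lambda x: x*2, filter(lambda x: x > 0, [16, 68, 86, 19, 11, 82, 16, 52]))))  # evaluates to [32, 136, 172, 38, 22, 164, 32, 104]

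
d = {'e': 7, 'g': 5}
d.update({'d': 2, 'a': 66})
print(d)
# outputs {'e': 7, 'g': 5, 'd': 2, 'a': 66}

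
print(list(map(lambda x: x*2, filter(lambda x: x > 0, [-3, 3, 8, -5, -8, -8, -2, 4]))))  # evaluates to [6, 16, 8]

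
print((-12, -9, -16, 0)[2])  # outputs -16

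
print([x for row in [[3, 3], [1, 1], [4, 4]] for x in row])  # [3, 3, 1, 1, 4, 4]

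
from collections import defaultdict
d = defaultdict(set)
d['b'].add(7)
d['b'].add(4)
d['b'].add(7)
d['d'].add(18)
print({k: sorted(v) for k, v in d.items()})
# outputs {'b': [4, 7], 'd': [18]}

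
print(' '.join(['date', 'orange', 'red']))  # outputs date orange red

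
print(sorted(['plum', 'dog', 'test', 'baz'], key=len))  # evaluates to ['dog', 'baz', 'plum', 'test']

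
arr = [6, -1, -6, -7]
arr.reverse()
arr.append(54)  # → [-7, -6, -1, 6, 54]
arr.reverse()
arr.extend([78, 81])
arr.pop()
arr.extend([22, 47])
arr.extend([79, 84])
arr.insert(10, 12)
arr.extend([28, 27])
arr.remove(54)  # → [6, -1, -6, -7, 78, 22, 47, 79, 84, 12, 28, 27]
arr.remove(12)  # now [6, -1, -6, -7, 78, 22, 47, 79, 84, 28, 27]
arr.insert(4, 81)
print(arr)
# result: [6, -1, -6, -7, 81, 78, 22, 47, 79, 84, 28, 27]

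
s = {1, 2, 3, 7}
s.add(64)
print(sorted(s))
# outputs [1, 2, 3, 7, 64]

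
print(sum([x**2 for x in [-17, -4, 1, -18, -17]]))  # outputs 919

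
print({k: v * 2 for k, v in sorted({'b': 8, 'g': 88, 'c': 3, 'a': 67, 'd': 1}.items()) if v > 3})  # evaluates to {'a': 134, 'b': 16, 'g': 176}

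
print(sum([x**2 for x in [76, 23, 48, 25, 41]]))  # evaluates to 10915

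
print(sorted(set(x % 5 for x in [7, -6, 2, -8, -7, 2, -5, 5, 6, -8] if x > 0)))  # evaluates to [0, 1, 2]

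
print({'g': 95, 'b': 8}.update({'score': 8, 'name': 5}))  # None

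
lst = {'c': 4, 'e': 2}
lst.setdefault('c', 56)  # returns 4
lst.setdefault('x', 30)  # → 30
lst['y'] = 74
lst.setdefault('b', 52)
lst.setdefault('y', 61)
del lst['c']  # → {'e': 2, 'x': 30, 'y': 74, 'b': 52}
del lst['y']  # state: {'e': 2, 'x': 30, 'b': 52}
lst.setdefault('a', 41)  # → 41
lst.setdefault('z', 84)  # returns 84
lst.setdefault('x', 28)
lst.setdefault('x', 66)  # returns 30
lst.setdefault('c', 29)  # 29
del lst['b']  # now {'e': 2, 'x': 30, 'a': 41, 'z': 84, 'c': 29}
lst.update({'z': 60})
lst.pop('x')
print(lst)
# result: {'e': 2, 'a': 41, 'z': 60, 'c': 29}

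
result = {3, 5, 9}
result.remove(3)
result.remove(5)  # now {9}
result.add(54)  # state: {9, 54}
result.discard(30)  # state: {9, 54}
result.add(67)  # {9, 54, 67}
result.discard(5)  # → {9, 54, 67}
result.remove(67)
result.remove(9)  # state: {54}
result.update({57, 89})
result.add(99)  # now {54, 57, 89, 99}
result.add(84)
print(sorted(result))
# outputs [54, 57, 84, 89, 99]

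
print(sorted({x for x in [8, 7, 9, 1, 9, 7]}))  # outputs [1, 7, 8, 9]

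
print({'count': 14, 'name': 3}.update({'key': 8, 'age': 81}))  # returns None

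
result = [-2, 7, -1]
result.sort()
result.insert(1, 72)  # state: [-2, 72, -1, 7]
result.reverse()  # [7, -1, 72, -2]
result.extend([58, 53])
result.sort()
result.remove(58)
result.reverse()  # [72, 53, 7, -1, -2]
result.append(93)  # [72, 53, 7, -1, -2, 93]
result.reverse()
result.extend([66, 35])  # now [93, -2, -1, 7, 53, 72, 66, 35]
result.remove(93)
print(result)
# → [-2, -1, 7, 53, 72, 66, 35]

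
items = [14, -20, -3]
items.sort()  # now [-20, -3, 14]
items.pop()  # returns 14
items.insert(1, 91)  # [-20, 91, -3]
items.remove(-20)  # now [91, -3]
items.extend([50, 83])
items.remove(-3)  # [91, 50, 83]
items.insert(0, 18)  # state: [18, 91, 50, 83]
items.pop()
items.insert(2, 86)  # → [18, 91, 86, 50]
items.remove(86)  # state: [18, 91, 50]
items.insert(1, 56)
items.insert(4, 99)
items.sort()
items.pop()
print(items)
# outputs [18, 50, 56, 91]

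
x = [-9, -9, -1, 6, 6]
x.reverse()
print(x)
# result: [6, 6, -1, -9, -9]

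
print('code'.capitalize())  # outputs Code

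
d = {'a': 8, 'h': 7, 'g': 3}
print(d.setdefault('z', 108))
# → 108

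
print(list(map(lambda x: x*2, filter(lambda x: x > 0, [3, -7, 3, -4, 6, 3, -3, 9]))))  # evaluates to [6, 6, 12, 6, 18]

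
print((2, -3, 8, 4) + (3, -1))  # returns (2, -3, 8, 4, 3, -1)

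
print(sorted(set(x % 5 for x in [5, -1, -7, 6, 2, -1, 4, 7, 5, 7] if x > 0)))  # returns [0, 1, 2, 4]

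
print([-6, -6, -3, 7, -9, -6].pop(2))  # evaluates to -3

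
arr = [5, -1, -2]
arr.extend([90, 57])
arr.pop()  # 57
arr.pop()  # 90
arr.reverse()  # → [-2, -1, 5]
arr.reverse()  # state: [5, -1, -2]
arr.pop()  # -2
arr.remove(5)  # [-1]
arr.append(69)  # [-1, 69]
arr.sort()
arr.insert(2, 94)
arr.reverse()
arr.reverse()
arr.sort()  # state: [-1, 69, 94]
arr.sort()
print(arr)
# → [-1, 69, 94]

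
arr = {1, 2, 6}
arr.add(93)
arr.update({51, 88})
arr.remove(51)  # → {1, 2, 6, 88, 93}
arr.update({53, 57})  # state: {1, 2, 6, 53, 57, 88, 93}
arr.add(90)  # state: {1, 2, 6, 53, 57, 88, 90, 93}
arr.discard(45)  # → {1, 2, 6, 53, 57, 88, 90, 93}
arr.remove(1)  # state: {2, 6, 53, 57, 88, 90, 93}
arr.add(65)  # {2, 6, 53, 57, 65, 88, 90, 93}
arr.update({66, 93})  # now {2, 6, 53, 57, 65, 66, 88, 90, 93}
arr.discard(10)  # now {2, 6, 53, 57, 65, 66, 88, 90, 93}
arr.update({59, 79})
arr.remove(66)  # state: {2, 6, 53, 57, 59, 65, 79, 88, 90, 93}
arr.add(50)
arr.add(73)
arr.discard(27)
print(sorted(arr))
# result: [2, 6, 50, 53, 57, 59, 65, 73, 79, 88, 90, 93]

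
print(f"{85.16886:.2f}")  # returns 85.17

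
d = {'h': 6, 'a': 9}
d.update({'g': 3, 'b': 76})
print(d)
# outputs {'h': 6, 'a': 9, 'g': 3, 'b': 76}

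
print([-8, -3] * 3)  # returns [-8, -3, -8, -3, -8, -3]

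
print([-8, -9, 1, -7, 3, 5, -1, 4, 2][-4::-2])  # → [5, -7, -9]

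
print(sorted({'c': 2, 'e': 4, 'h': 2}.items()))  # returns [('c', 2), ('e', 4), ('h', 2)]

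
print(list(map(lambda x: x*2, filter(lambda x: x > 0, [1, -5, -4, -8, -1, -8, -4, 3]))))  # [2, 6]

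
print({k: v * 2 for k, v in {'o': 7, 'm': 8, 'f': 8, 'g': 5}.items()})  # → {'o': 14, 'm': 16, 'f': 16, 'g': 10}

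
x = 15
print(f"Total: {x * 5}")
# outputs Total: 75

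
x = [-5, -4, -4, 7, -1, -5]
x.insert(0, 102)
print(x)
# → [102, -5, -4, -4, 7, -1, -5]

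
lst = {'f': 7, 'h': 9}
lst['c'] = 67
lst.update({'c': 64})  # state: {'f': 7, 'h': 9, 'c': 64}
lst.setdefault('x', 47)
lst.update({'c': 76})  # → {'f': 7, 'h': 9, 'c': 76, 'x': 47}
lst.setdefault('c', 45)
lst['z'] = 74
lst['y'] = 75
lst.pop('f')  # 7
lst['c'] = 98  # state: {'h': 9, 'c': 98, 'x': 47, 'z': 74, 'y': 75}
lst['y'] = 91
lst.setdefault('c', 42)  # 98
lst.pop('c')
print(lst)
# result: {'h': 9, 'x': 47, 'z': 74, 'y': 91}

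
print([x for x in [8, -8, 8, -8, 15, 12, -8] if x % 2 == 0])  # [8, -8, 8, -8, 12, -8]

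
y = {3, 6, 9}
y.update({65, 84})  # {3, 6, 9, 65, 84}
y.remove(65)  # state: {3, 6, 9, 84}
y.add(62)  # {3, 6, 9, 62, 84}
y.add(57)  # {3, 6, 9, 57, 62, 84}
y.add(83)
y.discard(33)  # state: {3, 6, 9, 57, 62, 83, 84}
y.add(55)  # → {3, 6, 9, 55, 57, 62, 83, 84}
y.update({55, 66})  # {3, 6, 9, 55, 57, 62, 66, 83, 84}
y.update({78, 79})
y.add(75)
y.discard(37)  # {3, 6, 9, 55, 57, 62, 66, 75, 78, 79, 83, 84}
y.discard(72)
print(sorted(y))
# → [3, 6, 9, 55, 57, 62, 66, 75, 78, 79, 83, 84]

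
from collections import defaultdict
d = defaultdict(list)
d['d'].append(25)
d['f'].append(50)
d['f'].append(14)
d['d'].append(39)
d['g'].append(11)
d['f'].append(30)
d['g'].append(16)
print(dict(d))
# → {'d': [25, 39], 'f': [50, 14, 30], 'g': [11, 16]}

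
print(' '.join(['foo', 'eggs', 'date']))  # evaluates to foo eggs date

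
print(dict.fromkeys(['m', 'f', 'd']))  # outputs {'m': None, 'f': None, 'd': None}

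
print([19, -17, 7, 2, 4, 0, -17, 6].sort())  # None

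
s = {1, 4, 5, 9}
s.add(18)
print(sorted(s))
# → [1, 4, 5, 9, 18]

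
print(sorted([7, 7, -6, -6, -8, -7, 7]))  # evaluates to [-8, -7, -6, -6, 7, 7, 7]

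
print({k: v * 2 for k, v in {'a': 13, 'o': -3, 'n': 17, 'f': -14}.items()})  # {'a': 26, 'o': -6, 'n': 34, 'f': -28}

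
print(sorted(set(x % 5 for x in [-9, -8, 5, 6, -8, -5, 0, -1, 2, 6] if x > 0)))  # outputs [0, 1, 2]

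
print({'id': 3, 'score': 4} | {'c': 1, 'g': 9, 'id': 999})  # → {'id': 999, 'score': 4, 'c': 1, 'g': 9}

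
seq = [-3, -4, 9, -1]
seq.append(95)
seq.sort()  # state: [-4, -3, -1, 9, 95]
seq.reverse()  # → [95, 9, -1, -3, -4]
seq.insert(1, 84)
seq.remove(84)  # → [95, 9, -1, -3, -4]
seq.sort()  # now [-4, -3, -1, 9, 95]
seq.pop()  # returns 95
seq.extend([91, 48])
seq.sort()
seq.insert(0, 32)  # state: [32, -4, -3, -1, 9, 48, 91]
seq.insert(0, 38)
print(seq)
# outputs [38, 32, -4, -3, -1, 9, 48, 91]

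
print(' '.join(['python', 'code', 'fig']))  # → python code fig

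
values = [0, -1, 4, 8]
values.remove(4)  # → [0, -1, 8]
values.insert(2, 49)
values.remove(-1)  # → [0, 49, 8]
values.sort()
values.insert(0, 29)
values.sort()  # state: [0, 8, 29, 49]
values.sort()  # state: [0, 8, 29, 49]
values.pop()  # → 49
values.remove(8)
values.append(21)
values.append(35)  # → [0, 29, 21, 35]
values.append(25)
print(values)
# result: [0, 29, 21, 35, 25]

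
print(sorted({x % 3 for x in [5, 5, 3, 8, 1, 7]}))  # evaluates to [0, 1, 2]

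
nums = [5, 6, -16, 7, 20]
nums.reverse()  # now [20, 7, -16, 6, 5]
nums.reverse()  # [5, 6, -16, 7, 20]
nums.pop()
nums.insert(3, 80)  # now [5, 6, -16, 80, 7]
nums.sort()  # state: [-16, 5, 6, 7, 80]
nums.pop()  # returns 80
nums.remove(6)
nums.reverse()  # [7, 5, -16]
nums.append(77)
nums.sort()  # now [-16, 5, 7, 77]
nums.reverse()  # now [77, 7, 5, -16]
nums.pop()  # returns -16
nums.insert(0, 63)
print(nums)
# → [63, 77, 7, 5]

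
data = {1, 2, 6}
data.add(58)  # {1, 2, 6, 58}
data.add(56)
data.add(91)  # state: {1, 2, 6, 56, 58, 91}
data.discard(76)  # {1, 2, 6, 56, 58, 91}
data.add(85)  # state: {1, 2, 6, 56, 58, 85, 91}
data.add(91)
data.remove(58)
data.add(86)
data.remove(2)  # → {1, 6, 56, 85, 86, 91}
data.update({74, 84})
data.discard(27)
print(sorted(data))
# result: [1, 6, 56, 74, 84, 85, 86, 91]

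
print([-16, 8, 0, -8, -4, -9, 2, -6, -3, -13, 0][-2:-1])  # [-13]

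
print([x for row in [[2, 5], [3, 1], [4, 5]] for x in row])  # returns [2, 5, 3, 1, 4, 5]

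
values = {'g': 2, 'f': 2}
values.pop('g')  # 2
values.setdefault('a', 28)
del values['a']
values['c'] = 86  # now {'f': 2, 'c': 86}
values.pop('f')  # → 2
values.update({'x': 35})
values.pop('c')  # 86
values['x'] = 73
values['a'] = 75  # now {'x': 73, 'a': 75}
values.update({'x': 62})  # {'x': 62, 'a': 75}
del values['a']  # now {'x': 62}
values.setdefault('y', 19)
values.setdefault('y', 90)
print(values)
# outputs {'x': 62, 'y': 19}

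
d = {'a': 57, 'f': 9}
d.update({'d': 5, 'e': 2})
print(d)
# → {'a': 57, 'f': 9, 'd': 5, 'e': 2}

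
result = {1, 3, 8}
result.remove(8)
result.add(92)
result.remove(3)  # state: {1, 92}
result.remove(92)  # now {1}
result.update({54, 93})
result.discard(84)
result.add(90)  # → {1, 54, 90, 93}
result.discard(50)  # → {1, 54, 90, 93}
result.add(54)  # {1, 54, 90, 93}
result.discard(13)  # {1, 54, 90, 93}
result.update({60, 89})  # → {1, 54, 60, 89, 90, 93}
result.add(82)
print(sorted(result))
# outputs [1, 54, 60, 82, 89, 90, 93]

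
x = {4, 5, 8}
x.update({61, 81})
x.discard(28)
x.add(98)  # {4, 5, 8, 61, 81, 98}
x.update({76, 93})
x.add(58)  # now {4, 5, 8, 58, 61, 76, 81, 93, 98}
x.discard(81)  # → {4, 5, 8, 58, 61, 76, 93, 98}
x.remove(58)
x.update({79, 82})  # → {4, 5, 8, 61, 76, 79, 82, 93, 98}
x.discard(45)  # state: {4, 5, 8, 61, 76, 79, 82, 93, 98}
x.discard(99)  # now {4, 5, 8, 61, 76, 79, 82, 93, 98}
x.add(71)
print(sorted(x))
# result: [4, 5, 8, 61, 71, 76, 79, 82, 93, 98]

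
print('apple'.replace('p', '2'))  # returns a22le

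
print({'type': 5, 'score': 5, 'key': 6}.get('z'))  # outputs None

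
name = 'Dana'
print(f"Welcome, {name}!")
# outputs Welcome, Dana!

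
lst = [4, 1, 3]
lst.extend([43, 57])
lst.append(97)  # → [4, 1, 3, 43, 57, 97]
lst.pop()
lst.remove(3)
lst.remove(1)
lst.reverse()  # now [57, 43, 4]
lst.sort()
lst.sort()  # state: [4, 43, 57]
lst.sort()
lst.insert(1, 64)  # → [4, 64, 43, 57]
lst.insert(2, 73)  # [4, 64, 73, 43, 57]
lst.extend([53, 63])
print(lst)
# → [4, 64, 73, 43, 57, 53, 63]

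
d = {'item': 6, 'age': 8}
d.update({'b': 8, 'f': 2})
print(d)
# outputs {'item': 6, 'age': 8, 'b': 8, 'f': 2}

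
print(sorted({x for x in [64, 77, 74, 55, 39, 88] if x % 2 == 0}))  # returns [64, 74, 88]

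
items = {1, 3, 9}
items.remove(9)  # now {1, 3}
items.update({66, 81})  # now {1, 3, 66, 81}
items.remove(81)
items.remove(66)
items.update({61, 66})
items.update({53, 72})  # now {1, 3, 53, 61, 66, 72}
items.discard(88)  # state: {1, 3, 53, 61, 66, 72}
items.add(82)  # {1, 3, 53, 61, 66, 72, 82}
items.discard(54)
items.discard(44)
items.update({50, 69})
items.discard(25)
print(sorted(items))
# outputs [1, 3, 50, 53, 61, 66, 69, 72, 82]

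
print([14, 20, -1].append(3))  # None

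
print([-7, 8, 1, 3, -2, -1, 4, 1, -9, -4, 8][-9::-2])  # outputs [1, -7]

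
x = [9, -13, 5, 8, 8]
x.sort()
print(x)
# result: [-13, 5, 8, 8, 9]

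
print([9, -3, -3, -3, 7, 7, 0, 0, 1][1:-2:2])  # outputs [-3, -3, 7]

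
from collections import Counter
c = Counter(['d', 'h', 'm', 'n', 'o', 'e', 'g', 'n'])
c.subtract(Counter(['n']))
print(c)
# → Counter({'d': 1, 'h': 1, 'm': 1, 'n': 1, 'o': 1, 'e': 1, 'g': 1})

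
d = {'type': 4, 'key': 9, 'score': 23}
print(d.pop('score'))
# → 23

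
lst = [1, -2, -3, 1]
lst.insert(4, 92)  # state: [1, -2, -3, 1, 92]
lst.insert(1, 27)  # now [1, 27, -2, -3, 1, 92]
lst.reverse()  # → [92, 1, -3, -2, 27, 1]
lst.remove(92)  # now [1, -3, -2, 27, 1]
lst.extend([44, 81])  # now [1, -3, -2, 27, 1, 44, 81]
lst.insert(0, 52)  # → [52, 1, -3, -2, 27, 1, 44, 81]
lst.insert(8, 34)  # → [52, 1, -3, -2, 27, 1, 44, 81, 34]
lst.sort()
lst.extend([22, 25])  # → [-3, -2, 1, 1, 27, 34, 44, 52, 81, 22, 25]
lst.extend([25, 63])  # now [-3, -2, 1, 1, 27, 34, 44, 52, 81, 22, 25, 25, 63]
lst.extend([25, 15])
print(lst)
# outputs [-3, -2, 1, 1, 27, 34, 44, 52, 81, 22, 25, 25, 63, 25, 15]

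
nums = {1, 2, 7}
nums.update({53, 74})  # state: {1, 2, 7, 53, 74}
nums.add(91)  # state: {1, 2, 7, 53, 74, 91}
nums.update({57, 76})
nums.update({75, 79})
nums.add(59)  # {1, 2, 7, 53, 57, 59, 74, 75, 76, 79, 91}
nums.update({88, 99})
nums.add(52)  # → {1, 2, 7, 52, 53, 57, 59, 74, 75, 76, 79, 88, 91, 99}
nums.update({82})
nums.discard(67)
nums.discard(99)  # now {1, 2, 7, 52, 53, 57, 59, 74, 75, 76, 79, 82, 88, 91}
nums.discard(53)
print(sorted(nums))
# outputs [1, 2, 7, 52, 57, 59, 74, 75, 76, 79, 82, 88, 91]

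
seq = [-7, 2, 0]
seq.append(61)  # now [-7, 2, 0, 61]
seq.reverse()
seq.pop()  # -7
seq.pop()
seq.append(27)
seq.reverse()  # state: [27, 0, 61]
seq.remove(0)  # [27, 61]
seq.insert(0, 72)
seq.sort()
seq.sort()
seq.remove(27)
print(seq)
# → [61, 72]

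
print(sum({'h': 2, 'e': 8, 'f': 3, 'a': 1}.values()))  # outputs 14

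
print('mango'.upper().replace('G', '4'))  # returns MAN4O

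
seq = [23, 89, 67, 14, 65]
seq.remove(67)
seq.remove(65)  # [23, 89, 14]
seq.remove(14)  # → [23, 89]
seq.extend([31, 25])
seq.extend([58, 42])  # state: [23, 89, 31, 25, 58, 42]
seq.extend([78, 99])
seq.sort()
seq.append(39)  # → [23, 25, 31, 42, 58, 78, 89, 99, 39]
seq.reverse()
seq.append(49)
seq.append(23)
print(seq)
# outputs [39, 99, 89, 78, 58, 42, 31, 25, 23, 49, 23]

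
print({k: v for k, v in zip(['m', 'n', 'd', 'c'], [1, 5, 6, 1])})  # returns {'m': 1, 'n': 5, 'd': 6, 'c': 1}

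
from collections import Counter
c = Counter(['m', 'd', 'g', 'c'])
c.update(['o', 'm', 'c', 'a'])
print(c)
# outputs Counter({'m': 2, 'c': 2, 'd': 1, 'g': 1, 'o': 1, 'a': 1})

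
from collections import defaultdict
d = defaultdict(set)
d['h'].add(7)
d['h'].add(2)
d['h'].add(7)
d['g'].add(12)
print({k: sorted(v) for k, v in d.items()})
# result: {'h': [2, 7], 'g': [12]}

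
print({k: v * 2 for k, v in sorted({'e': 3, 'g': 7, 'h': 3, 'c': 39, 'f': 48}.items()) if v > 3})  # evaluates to {'c': 78, 'f': 96, 'g': 14}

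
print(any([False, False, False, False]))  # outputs False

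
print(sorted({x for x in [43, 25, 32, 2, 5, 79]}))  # [2, 5, 25, 32, 43, 79]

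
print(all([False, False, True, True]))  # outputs False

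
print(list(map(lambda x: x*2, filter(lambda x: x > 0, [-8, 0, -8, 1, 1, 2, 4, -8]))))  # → [2, 2, 4, 8]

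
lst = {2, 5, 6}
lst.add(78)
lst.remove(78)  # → {2, 5, 6}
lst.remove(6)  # {2, 5}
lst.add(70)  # {2, 5, 70}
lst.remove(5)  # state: {2, 70}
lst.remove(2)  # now {70}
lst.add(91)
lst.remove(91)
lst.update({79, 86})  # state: {70, 79, 86}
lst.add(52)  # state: {52, 70, 79, 86}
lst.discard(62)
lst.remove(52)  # {70, 79, 86}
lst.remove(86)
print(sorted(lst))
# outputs [70, 79]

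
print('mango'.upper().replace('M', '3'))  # 3ANGO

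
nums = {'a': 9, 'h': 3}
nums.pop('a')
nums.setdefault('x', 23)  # 23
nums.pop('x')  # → 23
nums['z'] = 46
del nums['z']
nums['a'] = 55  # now {'h': 3, 'a': 55}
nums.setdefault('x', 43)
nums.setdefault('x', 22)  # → 43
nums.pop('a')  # 55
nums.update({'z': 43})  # {'h': 3, 'x': 43, 'z': 43}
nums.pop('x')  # 43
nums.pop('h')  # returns 3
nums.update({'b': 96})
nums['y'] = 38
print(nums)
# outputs {'z': 43, 'b': 96, 'y': 38}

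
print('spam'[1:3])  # pa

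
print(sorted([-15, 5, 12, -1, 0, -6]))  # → [-15, -6, -1, 0, 5, 12]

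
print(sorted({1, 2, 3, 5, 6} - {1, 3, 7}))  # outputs [2, 5, 6]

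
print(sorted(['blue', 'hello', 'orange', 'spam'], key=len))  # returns ['blue', 'spam', 'hello', 'orange']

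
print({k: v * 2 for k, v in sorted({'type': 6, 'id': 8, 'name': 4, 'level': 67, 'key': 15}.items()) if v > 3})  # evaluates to {'id': 16, 'key': 30, 'level': 134, 'name': 8, 'type': 12}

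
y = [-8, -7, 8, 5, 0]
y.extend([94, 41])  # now [-8, -7, 8, 5, 0, 94, 41]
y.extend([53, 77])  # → [-8, -7, 8, 5, 0, 94, 41, 53, 77]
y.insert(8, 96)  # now [-8, -7, 8, 5, 0, 94, 41, 53, 96, 77]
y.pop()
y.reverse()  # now [96, 53, 41, 94, 0, 5, 8, -7, -8]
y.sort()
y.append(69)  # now [-8, -7, 0, 5, 8, 41, 53, 94, 96, 69]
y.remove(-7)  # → [-8, 0, 5, 8, 41, 53, 94, 96, 69]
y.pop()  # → 69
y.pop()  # 96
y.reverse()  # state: [94, 53, 41, 8, 5, 0, -8]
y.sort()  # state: [-8, 0, 5, 8, 41, 53, 94]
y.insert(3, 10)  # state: [-8, 0, 5, 10, 8, 41, 53, 94]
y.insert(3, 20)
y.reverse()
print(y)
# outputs [94, 53, 41, 8, 10, 20, 5, 0, -8]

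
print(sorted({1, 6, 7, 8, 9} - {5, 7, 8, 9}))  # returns [1, 6]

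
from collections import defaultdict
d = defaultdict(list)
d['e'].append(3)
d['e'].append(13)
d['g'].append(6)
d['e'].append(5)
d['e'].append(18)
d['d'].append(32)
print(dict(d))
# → {'e': [3, 13, 5, 18], 'g': [6], 'd': [32]}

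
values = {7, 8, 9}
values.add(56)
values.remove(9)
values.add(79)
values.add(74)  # {7, 8, 56, 74, 79}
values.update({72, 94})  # {7, 8, 56, 72, 74, 79, 94}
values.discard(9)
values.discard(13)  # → {7, 8, 56, 72, 74, 79, 94}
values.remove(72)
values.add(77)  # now {7, 8, 56, 74, 77, 79, 94}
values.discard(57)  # {7, 8, 56, 74, 77, 79, 94}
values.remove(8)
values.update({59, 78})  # {7, 56, 59, 74, 77, 78, 79, 94}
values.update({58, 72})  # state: {7, 56, 58, 59, 72, 74, 77, 78, 79, 94}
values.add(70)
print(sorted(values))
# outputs [7, 56, 58, 59, 70, 72, 74, 77, 78, 79, 94]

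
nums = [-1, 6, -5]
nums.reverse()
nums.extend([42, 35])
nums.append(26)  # [-5, 6, -1, 42, 35, 26]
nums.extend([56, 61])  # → [-5, 6, -1, 42, 35, 26, 56, 61]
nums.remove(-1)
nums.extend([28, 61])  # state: [-5, 6, 42, 35, 26, 56, 61, 28, 61]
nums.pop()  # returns 61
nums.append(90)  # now [-5, 6, 42, 35, 26, 56, 61, 28, 90]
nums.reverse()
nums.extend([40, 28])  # [90, 28, 61, 56, 26, 35, 42, 6, -5, 40, 28]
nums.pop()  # 28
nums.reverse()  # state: [40, -5, 6, 42, 35, 26, 56, 61, 28, 90]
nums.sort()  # [-5, 6, 26, 28, 35, 40, 42, 56, 61, 90]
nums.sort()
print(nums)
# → [-5, 6, 26, 28, 35, 40, 42, 56, 61, 90]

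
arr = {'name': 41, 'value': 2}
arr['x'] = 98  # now {'name': 41, 'value': 2, 'x': 98}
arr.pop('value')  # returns 2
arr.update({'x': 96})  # {'name': 41, 'x': 96}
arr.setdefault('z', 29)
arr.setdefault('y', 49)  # 49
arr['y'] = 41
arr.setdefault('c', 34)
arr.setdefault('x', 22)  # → 96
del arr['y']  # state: {'name': 41, 'x': 96, 'z': 29, 'c': 34}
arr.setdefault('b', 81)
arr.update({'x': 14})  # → {'name': 41, 'x': 14, 'z': 29, 'c': 34, 'b': 81}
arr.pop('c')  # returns 34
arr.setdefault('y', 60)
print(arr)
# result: {'name': 41, 'x': 14, 'z': 29, 'b': 81, 'y': 60}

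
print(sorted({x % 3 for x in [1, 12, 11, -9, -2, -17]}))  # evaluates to [0, 1, 2]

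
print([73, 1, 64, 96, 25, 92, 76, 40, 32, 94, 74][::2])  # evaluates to [73, 64, 25, 76, 32, 74]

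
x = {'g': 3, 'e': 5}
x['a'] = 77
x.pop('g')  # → 3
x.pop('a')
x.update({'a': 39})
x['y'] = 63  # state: {'e': 5, 'a': 39, 'y': 63}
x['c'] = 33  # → {'e': 5, 'a': 39, 'y': 63, 'c': 33}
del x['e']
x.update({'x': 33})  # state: {'a': 39, 'y': 63, 'c': 33, 'x': 33}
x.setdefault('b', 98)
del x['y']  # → {'a': 39, 'c': 33, 'x': 33, 'b': 98}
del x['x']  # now {'a': 39, 'c': 33, 'b': 98}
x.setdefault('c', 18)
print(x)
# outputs {'a': 39, 'c': 33, 'b': 98}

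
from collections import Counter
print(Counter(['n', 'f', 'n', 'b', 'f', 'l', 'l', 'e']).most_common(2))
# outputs [('n', 2), ('f', 2)]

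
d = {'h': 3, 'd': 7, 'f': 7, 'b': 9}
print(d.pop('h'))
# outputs 3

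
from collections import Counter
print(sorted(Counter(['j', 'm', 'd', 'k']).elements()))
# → ['d', 'j', 'k', 'm']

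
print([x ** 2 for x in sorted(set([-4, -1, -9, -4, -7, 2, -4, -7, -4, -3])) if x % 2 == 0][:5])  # [16, 4]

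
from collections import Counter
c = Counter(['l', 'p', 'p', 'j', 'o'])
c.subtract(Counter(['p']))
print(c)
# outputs Counter({'l': 1, 'p': 1, 'j': 1, 'o': 1})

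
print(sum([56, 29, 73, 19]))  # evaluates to 177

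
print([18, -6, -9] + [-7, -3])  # [18, -6, -9, -7, -3]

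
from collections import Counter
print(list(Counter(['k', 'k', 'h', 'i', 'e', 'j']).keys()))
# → ['k', 'h', 'i', 'e', 'j']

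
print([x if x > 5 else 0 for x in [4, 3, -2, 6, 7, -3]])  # [0, 0, 0, 6, 7, 0]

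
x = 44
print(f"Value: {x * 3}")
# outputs Value: 132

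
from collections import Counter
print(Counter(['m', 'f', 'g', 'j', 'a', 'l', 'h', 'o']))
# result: Counter({'m': 1, 'f': 1, 'g': 1, 'j': 1, 'a': 1, 'l': 1, 'h': 1, 'o': 1})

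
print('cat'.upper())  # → CAT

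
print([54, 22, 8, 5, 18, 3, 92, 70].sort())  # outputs None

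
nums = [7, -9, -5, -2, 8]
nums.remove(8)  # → [7, -9, -5, -2]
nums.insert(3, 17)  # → [7, -9, -5, 17, -2]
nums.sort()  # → [-9, -5, -2, 7, 17]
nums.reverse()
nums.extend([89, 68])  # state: [17, 7, -2, -5, -9, 89, 68]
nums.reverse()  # [68, 89, -9, -5, -2, 7, 17]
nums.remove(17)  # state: [68, 89, -9, -5, -2, 7]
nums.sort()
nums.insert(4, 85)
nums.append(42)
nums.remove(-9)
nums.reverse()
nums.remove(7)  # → [42, 89, 68, 85, -2, -5]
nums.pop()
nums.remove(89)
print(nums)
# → [42, 68, 85, -2]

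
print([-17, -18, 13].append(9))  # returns None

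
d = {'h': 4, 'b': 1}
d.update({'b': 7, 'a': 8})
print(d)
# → {'h': 4, 'b': 7, 'a': 8}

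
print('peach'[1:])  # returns each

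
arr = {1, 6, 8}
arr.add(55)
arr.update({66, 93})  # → {1, 6, 8, 55, 66, 93}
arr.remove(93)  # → {1, 6, 8, 55, 66}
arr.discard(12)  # {1, 6, 8, 55, 66}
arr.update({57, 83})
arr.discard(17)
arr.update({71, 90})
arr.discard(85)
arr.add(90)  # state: {1, 6, 8, 55, 57, 66, 71, 83, 90}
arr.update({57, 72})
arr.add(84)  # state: {1, 6, 8, 55, 57, 66, 71, 72, 83, 84, 90}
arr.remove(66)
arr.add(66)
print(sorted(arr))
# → [1, 6, 8, 55, 57, 66, 71, 72, 83, 84, 90]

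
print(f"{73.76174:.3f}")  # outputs 73.762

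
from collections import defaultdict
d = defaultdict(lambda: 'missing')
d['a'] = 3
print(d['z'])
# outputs missing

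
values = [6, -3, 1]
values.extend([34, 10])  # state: [6, -3, 1, 34, 10]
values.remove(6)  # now [-3, 1, 34, 10]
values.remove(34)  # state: [-3, 1, 10]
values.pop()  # 10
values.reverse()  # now [1, -3]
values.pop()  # -3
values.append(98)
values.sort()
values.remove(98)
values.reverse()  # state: [1]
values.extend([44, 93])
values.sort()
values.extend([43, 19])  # [1, 44, 93, 43, 19]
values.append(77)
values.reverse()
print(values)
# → [77, 19, 43, 93, 44, 1]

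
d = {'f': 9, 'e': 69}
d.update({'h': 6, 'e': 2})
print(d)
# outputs {'f': 9, 'e': 2, 'h': 6}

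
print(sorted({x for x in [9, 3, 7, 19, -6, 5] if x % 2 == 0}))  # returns [-6]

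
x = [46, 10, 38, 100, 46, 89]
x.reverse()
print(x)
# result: [89, 46, 100, 38, 10, 46]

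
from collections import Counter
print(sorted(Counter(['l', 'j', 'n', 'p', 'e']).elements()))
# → ['e', 'j', 'l', 'n', 'p']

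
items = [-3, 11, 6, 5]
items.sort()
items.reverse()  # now [11, 6, 5, -3]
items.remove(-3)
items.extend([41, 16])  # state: [11, 6, 5, 41, 16]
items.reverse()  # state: [16, 41, 5, 6, 11]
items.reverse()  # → [11, 6, 5, 41, 16]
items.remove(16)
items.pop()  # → 41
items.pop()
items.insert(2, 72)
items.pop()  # 72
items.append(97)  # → [11, 6, 97]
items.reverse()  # [97, 6, 11]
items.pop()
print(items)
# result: [97, 6]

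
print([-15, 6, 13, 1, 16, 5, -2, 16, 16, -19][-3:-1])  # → [16, 16]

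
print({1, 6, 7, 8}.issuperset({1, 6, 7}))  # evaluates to True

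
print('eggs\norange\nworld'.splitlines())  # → ['eggs', 'orange', 'world']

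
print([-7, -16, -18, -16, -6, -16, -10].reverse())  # None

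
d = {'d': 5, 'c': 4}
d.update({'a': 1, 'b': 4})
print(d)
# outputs {'d': 5, 'c': 4, 'a': 1, 'b': 4}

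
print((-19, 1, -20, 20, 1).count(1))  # 2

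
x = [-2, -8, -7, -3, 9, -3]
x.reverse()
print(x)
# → [-3, 9, -3, -7, -8, -2]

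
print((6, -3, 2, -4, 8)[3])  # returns -4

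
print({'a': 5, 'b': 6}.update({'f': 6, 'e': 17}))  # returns None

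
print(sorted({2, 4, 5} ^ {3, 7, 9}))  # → [2, 3, 4, 5, 7, 9]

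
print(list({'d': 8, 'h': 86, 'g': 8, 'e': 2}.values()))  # [8, 86, 8, 2]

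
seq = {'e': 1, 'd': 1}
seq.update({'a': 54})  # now {'e': 1, 'd': 1, 'a': 54}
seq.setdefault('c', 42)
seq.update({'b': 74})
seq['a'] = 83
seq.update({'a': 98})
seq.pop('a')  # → 98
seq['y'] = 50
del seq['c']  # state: {'e': 1, 'd': 1, 'b': 74, 'y': 50}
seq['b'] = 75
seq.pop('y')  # 50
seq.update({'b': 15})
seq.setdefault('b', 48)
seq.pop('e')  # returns 1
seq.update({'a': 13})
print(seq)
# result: {'d': 1, 'b': 15, 'a': 13}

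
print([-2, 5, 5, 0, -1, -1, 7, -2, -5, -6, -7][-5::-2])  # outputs [7, -1, 5, -2]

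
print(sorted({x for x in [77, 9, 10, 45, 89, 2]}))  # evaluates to [2, 9, 10, 45, 77, 89]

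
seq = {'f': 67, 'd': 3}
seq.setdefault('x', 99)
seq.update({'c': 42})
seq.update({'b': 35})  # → {'f': 67, 'd': 3, 'x': 99, 'c': 42, 'b': 35}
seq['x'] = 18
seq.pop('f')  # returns 67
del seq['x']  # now {'d': 3, 'c': 42, 'b': 35}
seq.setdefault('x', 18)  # 18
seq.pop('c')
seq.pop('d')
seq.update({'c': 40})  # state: {'b': 35, 'x': 18, 'c': 40}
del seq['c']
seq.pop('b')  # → 35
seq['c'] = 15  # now {'x': 18, 'c': 15}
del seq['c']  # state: {'x': 18}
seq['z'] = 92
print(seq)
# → {'x': 18, 'z': 92}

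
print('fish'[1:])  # ish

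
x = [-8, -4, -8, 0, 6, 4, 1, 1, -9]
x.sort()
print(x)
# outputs [-9, -8, -8, -4, 0, 1, 1, 4, 6]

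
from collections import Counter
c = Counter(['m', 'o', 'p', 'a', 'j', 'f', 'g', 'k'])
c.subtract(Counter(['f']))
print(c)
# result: Counter({'m': 1, 'o': 1, 'p': 1, 'a': 1, 'j': 1, 'g': 1, 'k': 1, 'f': 0})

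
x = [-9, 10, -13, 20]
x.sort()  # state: [-13, -9, 10, 20]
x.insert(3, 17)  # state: [-13, -9, 10, 17, 20]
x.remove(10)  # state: [-13, -9, 17, 20]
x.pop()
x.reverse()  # [17, -9, -13]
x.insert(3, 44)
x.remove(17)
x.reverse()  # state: [44, -13, -9]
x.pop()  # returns -9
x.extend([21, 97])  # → [44, -13, 21, 97]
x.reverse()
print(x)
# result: [97, 21, -13, 44]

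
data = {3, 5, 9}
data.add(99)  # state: {3, 5, 9, 99}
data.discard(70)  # {3, 5, 9, 99}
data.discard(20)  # {3, 5, 9, 99}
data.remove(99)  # {3, 5, 9}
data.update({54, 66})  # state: {3, 5, 9, 54, 66}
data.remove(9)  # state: {3, 5, 54, 66}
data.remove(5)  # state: {3, 54, 66}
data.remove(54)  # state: {3, 66}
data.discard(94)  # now {3, 66}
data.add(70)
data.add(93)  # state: {3, 66, 70, 93}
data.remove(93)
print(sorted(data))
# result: [3, 66, 70]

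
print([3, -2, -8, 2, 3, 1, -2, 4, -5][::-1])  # [-5, 4, -2, 1, 3, 2, -8, -2, 3]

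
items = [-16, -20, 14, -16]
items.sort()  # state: [-20, -16, -16, 14]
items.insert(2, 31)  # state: [-20, -16, 31, -16, 14]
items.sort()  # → [-20, -16, -16, 14, 31]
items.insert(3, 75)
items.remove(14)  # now [-20, -16, -16, 75, 31]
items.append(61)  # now [-20, -16, -16, 75, 31, 61]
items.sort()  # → [-20, -16, -16, 31, 61, 75]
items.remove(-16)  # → [-20, -16, 31, 61, 75]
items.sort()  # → [-20, -16, 31, 61, 75]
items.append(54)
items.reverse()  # [54, 75, 61, 31, -16, -20]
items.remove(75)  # [54, 61, 31, -16, -20]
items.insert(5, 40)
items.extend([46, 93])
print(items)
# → [54, 61, 31, -16, -20, 40, 46, 93]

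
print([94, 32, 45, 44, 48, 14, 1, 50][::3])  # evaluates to [94, 44, 1]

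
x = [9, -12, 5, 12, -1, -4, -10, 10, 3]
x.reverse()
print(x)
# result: [3, 10, -10, -4, -1, 12, 5, -12, 9]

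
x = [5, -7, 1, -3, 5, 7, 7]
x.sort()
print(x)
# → [-7, -3, 1, 5, 5, 7, 7]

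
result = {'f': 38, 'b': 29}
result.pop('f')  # 38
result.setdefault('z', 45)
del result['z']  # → {'b': 29}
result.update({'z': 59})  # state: {'b': 29, 'z': 59}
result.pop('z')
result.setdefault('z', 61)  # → 61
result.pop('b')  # 29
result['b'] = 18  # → {'z': 61, 'b': 18}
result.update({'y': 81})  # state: {'z': 61, 'b': 18, 'y': 81}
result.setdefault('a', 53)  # 53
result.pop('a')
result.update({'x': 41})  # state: {'z': 61, 'b': 18, 'y': 81, 'x': 41}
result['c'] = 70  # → {'z': 61, 'b': 18, 'y': 81, 'x': 41, 'c': 70}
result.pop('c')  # 70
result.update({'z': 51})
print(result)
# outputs {'z': 51, 'b': 18, 'y': 81, 'x': 41}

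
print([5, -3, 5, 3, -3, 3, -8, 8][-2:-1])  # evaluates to [-8]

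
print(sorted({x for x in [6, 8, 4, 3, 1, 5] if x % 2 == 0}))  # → [4, 6, 8]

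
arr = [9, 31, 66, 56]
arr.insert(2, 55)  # [9, 31, 55, 66, 56]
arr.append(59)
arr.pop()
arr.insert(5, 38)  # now [9, 31, 55, 66, 56, 38]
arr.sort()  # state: [9, 31, 38, 55, 56, 66]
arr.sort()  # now [9, 31, 38, 55, 56, 66]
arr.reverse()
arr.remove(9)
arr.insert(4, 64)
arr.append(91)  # [66, 56, 55, 38, 64, 31, 91]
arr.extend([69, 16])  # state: [66, 56, 55, 38, 64, 31, 91, 69, 16]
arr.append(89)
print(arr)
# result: [66, 56, 55, 38, 64, 31, 91, 69, 16, 89]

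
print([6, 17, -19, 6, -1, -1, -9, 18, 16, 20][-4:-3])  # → [-9]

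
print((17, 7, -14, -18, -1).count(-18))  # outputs 1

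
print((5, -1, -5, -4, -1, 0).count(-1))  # 2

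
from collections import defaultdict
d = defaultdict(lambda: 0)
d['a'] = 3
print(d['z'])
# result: 0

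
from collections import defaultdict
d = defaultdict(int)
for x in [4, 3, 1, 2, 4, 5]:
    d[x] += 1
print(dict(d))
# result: {4: 2, 3: 1, 1: 1, 2: 1, 5: 1}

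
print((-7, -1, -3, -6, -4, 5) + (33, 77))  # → (-7, -1, -3, -6, -4, 5, 33, 77)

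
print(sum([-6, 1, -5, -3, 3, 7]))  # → -3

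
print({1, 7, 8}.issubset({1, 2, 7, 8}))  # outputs True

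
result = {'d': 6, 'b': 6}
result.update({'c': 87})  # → {'d': 6, 'b': 6, 'c': 87}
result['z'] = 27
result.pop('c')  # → 87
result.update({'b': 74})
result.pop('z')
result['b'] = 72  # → {'d': 6, 'b': 72}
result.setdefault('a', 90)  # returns 90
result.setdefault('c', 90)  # 90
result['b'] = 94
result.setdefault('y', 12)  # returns 12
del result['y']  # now {'d': 6, 'b': 94, 'a': 90, 'c': 90}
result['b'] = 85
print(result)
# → {'d': 6, 'b': 85, 'a': 90, 'c': 90}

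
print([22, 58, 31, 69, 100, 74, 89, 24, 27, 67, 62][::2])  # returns [22, 31, 100, 89, 27, 62]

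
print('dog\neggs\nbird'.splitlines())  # ['dog', 'eggs', 'bird']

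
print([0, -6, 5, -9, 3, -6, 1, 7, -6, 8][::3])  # [0, -9, 1, 8]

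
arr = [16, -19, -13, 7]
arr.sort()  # [-19, -13, 7, 16]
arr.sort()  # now [-19, -13, 7, 16]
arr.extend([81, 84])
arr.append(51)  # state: [-19, -13, 7, 16, 81, 84, 51]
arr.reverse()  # [51, 84, 81, 16, 7, -13, -19]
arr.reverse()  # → [-19, -13, 7, 16, 81, 84, 51]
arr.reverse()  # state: [51, 84, 81, 16, 7, -13, -19]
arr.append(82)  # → [51, 84, 81, 16, 7, -13, -19, 82]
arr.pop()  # 82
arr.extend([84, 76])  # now [51, 84, 81, 16, 7, -13, -19, 84, 76]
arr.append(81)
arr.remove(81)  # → [51, 84, 16, 7, -13, -19, 84, 76, 81]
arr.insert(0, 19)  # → [19, 51, 84, 16, 7, -13, -19, 84, 76, 81]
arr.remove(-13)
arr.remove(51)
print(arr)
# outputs [19, 84, 16, 7, -19, 84, 76, 81]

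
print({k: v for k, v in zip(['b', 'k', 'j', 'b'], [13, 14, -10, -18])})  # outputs {'b': -18, 'k': 14, 'j': -10}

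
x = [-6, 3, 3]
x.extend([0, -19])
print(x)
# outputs [-6, 3, 3, 0, -19]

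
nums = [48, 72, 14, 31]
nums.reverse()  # [31, 14, 72, 48]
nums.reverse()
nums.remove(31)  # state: [48, 72, 14]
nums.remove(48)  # [72, 14]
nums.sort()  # [14, 72]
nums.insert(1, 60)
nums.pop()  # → 72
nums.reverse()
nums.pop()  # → 14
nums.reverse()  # [60]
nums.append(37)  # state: [60, 37]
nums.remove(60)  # [37]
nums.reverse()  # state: [37]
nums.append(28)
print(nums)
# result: [37, 28]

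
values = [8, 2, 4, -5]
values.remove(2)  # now [8, 4, -5]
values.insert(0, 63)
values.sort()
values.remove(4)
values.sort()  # [-5, 8, 63]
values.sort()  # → [-5, 8, 63]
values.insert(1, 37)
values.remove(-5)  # [37, 8, 63]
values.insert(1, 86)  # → [37, 86, 8, 63]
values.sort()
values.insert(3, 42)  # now [8, 37, 63, 42, 86]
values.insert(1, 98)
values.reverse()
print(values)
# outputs [86, 42, 63, 37, 98, 8]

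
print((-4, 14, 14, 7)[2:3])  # (14,)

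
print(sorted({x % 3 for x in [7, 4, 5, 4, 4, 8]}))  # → [1, 2]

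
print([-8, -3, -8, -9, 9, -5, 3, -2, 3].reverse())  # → None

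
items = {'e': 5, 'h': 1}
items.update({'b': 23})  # {'e': 5, 'h': 1, 'b': 23}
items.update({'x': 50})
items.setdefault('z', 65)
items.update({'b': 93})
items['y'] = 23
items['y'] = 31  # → {'e': 5, 'h': 1, 'b': 93, 'x': 50, 'z': 65, 'y': 31}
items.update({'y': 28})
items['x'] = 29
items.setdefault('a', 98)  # 98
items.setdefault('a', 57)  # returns 98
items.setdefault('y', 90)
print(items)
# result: {'e': 5, 'h': 1, 'b': 93, 'x': 29, 'z': 65, 'y': 28, 'a': 98}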